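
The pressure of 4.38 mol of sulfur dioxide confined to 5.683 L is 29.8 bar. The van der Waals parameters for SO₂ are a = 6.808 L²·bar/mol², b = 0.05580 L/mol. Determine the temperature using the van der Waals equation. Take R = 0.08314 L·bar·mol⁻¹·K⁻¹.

T ≈ 505.5 K

T = (P + a n²/V²)(V − nb)/(nR)
P + a n²/V² = 29.8 + (6.808)(4.38)²/(5.683)² = 33.844 bar
V − nb = 5.683 − (4.38)(0.05580) = 5.4386 L
T = (33.844)(5.4386)/((4.38)(0.08314)) = 505.5 K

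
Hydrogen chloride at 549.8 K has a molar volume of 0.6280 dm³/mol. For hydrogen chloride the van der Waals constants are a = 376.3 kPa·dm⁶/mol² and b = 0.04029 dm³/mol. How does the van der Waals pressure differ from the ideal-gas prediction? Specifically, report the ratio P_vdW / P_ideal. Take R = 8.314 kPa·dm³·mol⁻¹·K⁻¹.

P_vdW / P_ideal ≈ 0.9375

Ideal: P_ideal = RT/V_m = (8.314)(549.8)/0.6280 = 7278.72 kPa
vdW: P = RT/(V_m − b) − a/V_m² = 4571.04/0.587710 − 376.3/0.394384 = 7777.71 − 954.146 = 6823.56 kPa
Ratio = 6823.56/7278.72 = 0.9375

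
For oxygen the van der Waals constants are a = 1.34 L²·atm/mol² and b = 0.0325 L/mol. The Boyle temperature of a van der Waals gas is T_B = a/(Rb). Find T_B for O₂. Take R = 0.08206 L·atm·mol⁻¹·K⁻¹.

For a van der Waals gas the second virial coefficient B₂ = b − a/(RT) vanishes at T_B = a/(Rb).
T_B = 1.34/(0.08206×0.0325) = 1.34/0.0026670 = 502.4 K

T_B ≈ 502.4 K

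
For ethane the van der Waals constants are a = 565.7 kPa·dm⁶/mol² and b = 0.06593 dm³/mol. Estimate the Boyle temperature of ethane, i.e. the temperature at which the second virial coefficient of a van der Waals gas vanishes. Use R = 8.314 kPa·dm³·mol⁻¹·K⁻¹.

T_B ≈ 1032 K

For a van der Waals gas the second virial coefficient B₂ = b − a/(RT) vanishes at T_B = a/(Rb).
T_B = 565.7/(8.314×0.06593) = 565.7/0.54814 = 1032 K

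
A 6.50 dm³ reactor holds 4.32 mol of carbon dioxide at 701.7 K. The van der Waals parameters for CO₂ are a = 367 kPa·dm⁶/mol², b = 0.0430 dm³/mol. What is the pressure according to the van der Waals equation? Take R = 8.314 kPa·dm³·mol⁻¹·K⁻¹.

P ≈ 3829 kPa

P = nRT/(V − nb) − a n²/V²
nRT/(V − nb) = (4.32)(8.314)(701.7)/(6.50 − 4.32×0.0430) = 25203/6.3142 = 3991.5 kPa
a n²/V² = (367)(4.32)²/(6.50)² = 162.11 kPa
P = 3991.5 − 162.11 = 3829 kPa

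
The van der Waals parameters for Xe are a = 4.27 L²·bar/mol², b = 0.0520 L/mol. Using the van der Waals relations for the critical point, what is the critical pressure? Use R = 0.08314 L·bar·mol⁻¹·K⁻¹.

For a van der Waals gas, P_c = a/(27b²).
P_c = 4.27/(27×(0.0520)²) = 4.27/0.073008 = 58.49 bar

P_c ≈ 58.49 bar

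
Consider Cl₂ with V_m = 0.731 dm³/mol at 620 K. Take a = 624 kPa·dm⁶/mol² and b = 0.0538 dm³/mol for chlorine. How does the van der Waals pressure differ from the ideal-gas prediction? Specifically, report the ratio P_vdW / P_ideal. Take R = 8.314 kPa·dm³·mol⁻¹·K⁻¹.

Ideal: P_ideal = RT/V_m = (8.314)(620)/0.731 = 7051.55 kPa
vdW: P = RT/(V_m − b) − a/V_m² = 5154.68/0.677200 − 624/0.534361 = 7611.75 − 1167.75 = 6444.00 kPa
Ratio = 6444.00/7051.55 = 0.9138

P_vdW / P_ideal ≈ 0.9138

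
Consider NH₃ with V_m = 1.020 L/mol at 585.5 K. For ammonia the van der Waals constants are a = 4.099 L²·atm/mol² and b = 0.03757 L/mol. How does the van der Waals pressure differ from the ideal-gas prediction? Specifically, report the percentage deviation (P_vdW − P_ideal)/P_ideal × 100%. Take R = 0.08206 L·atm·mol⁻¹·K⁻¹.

-4.54 %

Ideal: P_ideal = RT/V_m = (0.08206)(585.5)/1.020 = 47.1040 atm
vdW: P = RT/(V_m − b) − a/V_m² = 48.0461/0.982430 − 4.099/1.04040 = 48.9054 − 3.93983 = 44.9656 atm
% deviation = (44.9656 − 47.1040)/47.1040 × 100% = -4.54%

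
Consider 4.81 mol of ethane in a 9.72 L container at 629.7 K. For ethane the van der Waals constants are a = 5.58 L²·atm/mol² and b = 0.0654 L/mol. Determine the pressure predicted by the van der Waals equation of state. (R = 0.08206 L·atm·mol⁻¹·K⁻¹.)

P = nRT/(V − nb) − a n²/V²
nRT/(V − nb) = (4.81)(0.08206)(629.7)/(9.72 − 4.81×0.0654) = 248.55/9.4054 = 26.426 atm
a n²/V² = (5.58)(4.81)²/(9.72)² = 1.3664 atm
P = 26.426 − 1.3664 = 25.06 atm

P ≈ 25.06 atm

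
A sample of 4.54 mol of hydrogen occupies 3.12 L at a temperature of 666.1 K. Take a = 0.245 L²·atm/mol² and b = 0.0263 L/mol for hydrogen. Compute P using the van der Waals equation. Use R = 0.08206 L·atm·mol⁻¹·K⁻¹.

P = nRT/(V − nb) − a n²/V²
nRT/(V − nb) = (4.54)(0.08206)(666.1)/(3.12 − 4.54×0.0263) = 248.16/3.0006 = 82.703 atm
a n²/V² = (0.245)(4.54)²/(3.12)² = 0.51876 atm
P = 82.703 − 0.51876 = 82.18 atm

P ≈ 82.18 atm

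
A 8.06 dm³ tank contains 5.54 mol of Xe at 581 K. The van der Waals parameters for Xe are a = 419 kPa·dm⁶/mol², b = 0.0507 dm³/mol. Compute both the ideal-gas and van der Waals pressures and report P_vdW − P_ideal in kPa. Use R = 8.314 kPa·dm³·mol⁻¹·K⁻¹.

ΔP ≈ -78.1 kPa

Ideal: P_ideal = nRT/V = (5.54)(8.314)(581)/8.06 = 3320.17 kPa
vdW: P = nRT/(V − nb) − a n²/V² = 26760.6/7.77912 − 12859.8/64.9636 = 3440.05 − 197.954 = 3242.10 kPa
ΔP = 3242.10 − 3320.17 = -78.1 kPa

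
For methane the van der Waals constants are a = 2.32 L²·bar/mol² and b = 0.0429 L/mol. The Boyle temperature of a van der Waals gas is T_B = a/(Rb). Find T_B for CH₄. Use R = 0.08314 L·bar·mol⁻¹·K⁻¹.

T_B ≈ 650.5 K

For a van der Waals gas the second virial coefficient B₂ = b − a/(RT) vanishes at T_B = a/(Rb).
T_B = 2.32/(0.08314×0.0429) = 2.32/0.0035667 = 650.5 K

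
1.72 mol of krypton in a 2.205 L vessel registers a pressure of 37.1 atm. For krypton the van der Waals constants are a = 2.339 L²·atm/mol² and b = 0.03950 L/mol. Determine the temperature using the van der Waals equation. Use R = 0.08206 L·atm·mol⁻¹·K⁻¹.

T = (P + a n²/V²)(V − nb)/(nR)
P + a n²/V² = 37.1 + (2.339)(1.72)²/(2.205)² = 38.523 atm
V − nb = 2.205 − (1.72)(0.03950) = 2.1371 L
T = (38.523)(2.1371)/((1.72)(0.08206)) = 583.3 K

T ≈ 583.3 K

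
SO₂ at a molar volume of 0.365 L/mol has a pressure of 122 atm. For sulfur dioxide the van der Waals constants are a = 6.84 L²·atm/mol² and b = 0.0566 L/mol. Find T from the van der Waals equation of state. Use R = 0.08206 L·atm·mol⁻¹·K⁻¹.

T = (P + a/V_m²)(V_m − b)/R
P + a/V_m² = 122 + 6.84/(0.365)² = 173.34 atm
V_m − b = 0.365 − 0.0566 = 0.30840 L/mol
T = (173.34)(0.30840)/0.08206 = 651.5 K

T ≈ 651.5 K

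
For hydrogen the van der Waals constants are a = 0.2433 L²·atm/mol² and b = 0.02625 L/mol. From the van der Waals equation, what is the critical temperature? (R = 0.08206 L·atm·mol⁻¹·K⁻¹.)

For a van der Waals gas, T_c = 8a/(27Rb).
T_c = 8×0.2433/(27×0.08206×0.02625) = 1.9464/0.058160 = 33.47 K

T_c ≈ 33.47 K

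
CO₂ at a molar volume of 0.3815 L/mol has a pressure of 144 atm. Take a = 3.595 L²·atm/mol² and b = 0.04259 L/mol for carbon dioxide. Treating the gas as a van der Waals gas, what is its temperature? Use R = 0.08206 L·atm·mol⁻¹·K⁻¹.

T ≈ 696.7 K

T = (P + a/V_m²)(V_m − b)/R
P + a/V_m² = 144 + 3.595/(0.3815)² = 168.70 atm
V_m − b = 0.3815 − 0.04259 = 0.33891 L/mol
T = (168.70)(0.33891)/0.08206 = 696.7 K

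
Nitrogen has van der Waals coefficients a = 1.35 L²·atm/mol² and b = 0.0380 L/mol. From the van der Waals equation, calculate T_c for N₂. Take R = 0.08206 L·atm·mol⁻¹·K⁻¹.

For a van der Waals gas, T_c = 8a/(27Rb).
T_c = 8×1.35/(27×0.08206×0.0380) = 10.800/0.084194 = 128.3 K

T_c ≈ 128.3 K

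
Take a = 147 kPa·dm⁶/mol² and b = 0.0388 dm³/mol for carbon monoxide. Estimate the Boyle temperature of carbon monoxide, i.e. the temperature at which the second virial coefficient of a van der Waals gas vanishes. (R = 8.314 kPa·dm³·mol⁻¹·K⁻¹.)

T_B ≈ 455.7 K

For a van der Waals gas the second virial coefficient B₂ = b − a/(RT) vanishes at T_B = a/(Rb).
T_B = 147/(8.314×0.0388) = 147/0.32258 = 455.7 K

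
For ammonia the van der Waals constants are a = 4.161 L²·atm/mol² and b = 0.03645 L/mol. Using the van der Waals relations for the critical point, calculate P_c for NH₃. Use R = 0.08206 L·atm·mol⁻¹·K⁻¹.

P_c ≈ 116.0 atm

For a van der Waals gas, P_c = a/(27b²).
P_c = 4.161/(27×(0.03645)²) = 4.161/0.035872 = 116.0 atm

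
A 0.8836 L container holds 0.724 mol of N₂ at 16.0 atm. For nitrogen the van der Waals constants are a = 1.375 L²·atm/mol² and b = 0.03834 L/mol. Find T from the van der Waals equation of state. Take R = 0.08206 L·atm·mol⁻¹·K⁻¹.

T ≈ 243.8 K

T = (P + a n²/V²)(V − nb)/(nR)
P + a n²/V² = 16.0 + (1.375)(0.724)²/(0.8836)² = 16.923 atm
V − nb = 0.8836 − (0.724)(0.03834) = 0.85584 L
T = (16.923)(0.85584)/((0.724)(0.08206)) = 243.8 K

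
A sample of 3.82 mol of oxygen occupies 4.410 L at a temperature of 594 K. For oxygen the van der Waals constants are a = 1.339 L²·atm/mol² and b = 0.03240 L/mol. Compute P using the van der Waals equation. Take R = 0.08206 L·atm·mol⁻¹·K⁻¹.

P ≈ 42.44 atm

P = nRT/(V − nb) − a n²/V²
nRT/(V − nb) = (3.82)(0.08206)(594)/(4.410 − 3.82×0.03240) = 186.20/4.2862 = 43.442 atm
a n²/V² = (1.339)(3.82)²/(4.410)² = 1.0047 atm
P = 43.442 − 1.0047 = 42.44 atm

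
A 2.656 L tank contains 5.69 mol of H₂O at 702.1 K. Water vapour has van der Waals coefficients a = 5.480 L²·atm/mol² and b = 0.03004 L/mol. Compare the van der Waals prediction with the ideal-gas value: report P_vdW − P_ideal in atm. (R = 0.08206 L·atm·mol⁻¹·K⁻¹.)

ΔP ≈ -16.66 atm

Ideal: P_ideal = nRT/V = (5.69)(0.08206)(702.1)/2.656 = 123.428 atm
vdW: P = nRT/(V − nb) − a n²/V² = 327.826/2.48507 − 177.421/7.05434 = 131.918 − 25.1506 = 106.767 atm
ΔP = 106.767 − 123.428 = -16.66 atm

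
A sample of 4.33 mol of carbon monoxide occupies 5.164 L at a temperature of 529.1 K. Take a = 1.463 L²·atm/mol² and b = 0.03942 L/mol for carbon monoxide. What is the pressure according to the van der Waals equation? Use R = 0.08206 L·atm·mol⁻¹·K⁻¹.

P = nRT/(V − nb) − a n²/V²
nRT/(V − nb) = (4.33)(0.08206)(529.1)/(5.164 − 4.33×0.03942) = 188.00/4.9933 = 37.650 atm
a n²/V² = (1.463)(4.33)²/(5.164)² = 1.0286 atm
P = 37.650 − 1.0286 = 36.62 atm

P ≈ 36.62 atm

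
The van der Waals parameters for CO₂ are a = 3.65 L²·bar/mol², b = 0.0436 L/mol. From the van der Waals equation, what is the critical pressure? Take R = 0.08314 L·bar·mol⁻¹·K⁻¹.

For a van der Waals gas, P_c = a/(27b²).
P_c = 3.65/(27×(0.0436)²) = 3.65/0.051326 = 71.11 bar

P_c ≈ 71.11 bar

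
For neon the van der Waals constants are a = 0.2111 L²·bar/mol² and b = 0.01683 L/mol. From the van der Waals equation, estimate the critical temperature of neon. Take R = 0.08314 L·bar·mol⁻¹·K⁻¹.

For a van der Waals gas, T_c = 8a/(27Rb).
T_c = 8×0.2111/(27×0.08314×0.01683) = 1.6888/0.037780 = 44.70 K

T_c ≈ 44.70 K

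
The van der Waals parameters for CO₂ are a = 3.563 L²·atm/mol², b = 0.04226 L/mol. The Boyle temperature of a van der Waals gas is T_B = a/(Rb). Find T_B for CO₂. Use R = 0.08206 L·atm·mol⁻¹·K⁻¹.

T_B ≈ 1027 K

For a van der Waals gas the second virial coefficient B₂ = b − a/(RT) vanishes at T_B = a/(Rb).
T_B = 3.563/(0.08206×0.04226) = 3.563/0.0034679 = 1027 K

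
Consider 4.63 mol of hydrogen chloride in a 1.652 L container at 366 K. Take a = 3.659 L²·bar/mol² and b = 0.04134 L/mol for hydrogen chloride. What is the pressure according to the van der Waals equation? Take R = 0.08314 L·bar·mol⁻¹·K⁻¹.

P = nRT/(V − nb) − a n²/V²
nRT/(V − nb) = (4.63)(0.08314)(366)/(1.652 − 4.63×0.04134) = 140.89/1.4606 = 96.460 bar
a n²/V² = (3.659)(4.63)²/(1.652)² = 28.741 bar
P = 96.460 − 28.741 = 67.72 bar

P ≈ 67.72 bar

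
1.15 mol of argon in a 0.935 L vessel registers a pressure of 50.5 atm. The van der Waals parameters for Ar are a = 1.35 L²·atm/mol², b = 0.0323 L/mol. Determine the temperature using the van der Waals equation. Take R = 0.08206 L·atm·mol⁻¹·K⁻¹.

T ≈ 499.9 K

T = (P + a n²/V²)(V − nb)/(nR)
P + a n²/V² = 50.5 + (1.35)(1.15)²/(0.935)² = 52.542 atm
V − nb = 0.935 − (1.15)(0.0323) = 0.89786 L
T = (52.542)(0.89786)/((1.15)(0.08206)) = 499.9 K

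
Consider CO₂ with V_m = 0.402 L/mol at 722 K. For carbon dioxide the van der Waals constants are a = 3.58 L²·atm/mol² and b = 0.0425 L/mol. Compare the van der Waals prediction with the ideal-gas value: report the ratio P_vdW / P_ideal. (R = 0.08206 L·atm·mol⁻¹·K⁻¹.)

P_vdW / P_ideal ≈ 0.9679

Ideal: P_ideal = RT/V_m = (0.08206)(722)/0.402 = 147.381 atm
vdW: P = RT/(V_m − b) − a/V_m² = 59.2473/0.359500 − 3.58/0.161604 = 164.805 − 22.1529 = 142.652 atm
Ratio = 142.652/147.381 = 0.9679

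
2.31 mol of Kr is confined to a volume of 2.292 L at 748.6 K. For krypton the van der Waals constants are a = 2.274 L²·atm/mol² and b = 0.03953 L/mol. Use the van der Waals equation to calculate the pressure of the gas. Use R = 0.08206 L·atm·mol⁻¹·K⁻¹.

P = nRT/(V − nb) − a n²/V²
nRT/(V − nb) = (2.31)(0.08206)(748.6)/(2.292 − 2.31×0.03953) = 141.90/2.2007 = 64.479 atm
a n²/V² = (2.274)(2.31)²/(2.292)² = 2.3099 atm
P = 64.479 − 2.3099 = 62.17 atm

P ≈ 62.17 atm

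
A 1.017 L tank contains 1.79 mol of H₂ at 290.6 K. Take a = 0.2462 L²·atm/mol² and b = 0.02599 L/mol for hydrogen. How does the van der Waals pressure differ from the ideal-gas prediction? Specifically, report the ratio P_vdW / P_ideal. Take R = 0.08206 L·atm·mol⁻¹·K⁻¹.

P_vdW / P_ideal ≈ 1.030

Ideal: P_ideal = nRT/V = (1.79)(0.08206)(290.6)/1.017 = 41.9720 atm
vdW: P = nRT/(V − nb) − a n²/V² = 42.6855/0.970478 − 0.788849/1.03429 = 43.9840 − 0.762696 = 43.2213 atm
Ratio = 43.2213/41.9720 = 1.030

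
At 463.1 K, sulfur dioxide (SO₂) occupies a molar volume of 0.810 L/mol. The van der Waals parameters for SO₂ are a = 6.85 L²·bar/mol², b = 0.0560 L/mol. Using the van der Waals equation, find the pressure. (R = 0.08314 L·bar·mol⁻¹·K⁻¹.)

P = RT/(V_m − b) − a/V_m²
RT/(V_m − b) = (0.08314)(463.1)/(0.810 − 0.0560) = 38.502/0.75400 = 51.064 bar
a/V_m² = 6.85/(0.810)² = 10.440 bar
P = 51.064 − 10.440 = 40.62 bar

P ≈ 40.62 bar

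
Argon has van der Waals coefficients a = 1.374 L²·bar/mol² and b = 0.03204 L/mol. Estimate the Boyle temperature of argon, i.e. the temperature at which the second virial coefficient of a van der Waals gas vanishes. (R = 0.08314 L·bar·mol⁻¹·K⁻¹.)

For a van der Waals gas the second virial coefficient B₂ = b − a/(RT) vanishes at T_B = a/(Rb).
T_B = 1.374/(0.08314×0.03204) = 1.374/0.0026638 = 515.8 K

T_B ≈ 515.8 K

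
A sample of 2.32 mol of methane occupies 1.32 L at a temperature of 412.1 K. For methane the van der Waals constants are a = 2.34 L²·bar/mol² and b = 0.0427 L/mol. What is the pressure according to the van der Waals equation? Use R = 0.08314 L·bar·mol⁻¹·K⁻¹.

P = nRT/(V − nb) − a n²/V²
nRT/(V − nb) = (2.32)(0.08314)(412.1)/(1.32 − 2.32×0.0427) = 79.488/1.2209 = 65.106 bar
a n²/V² = (2.34)(2.32)²/(1.32)² = 7.2284 bar
P = 65.106 − 7.2284 = 57.88 bar

P ≈ 57.88 bar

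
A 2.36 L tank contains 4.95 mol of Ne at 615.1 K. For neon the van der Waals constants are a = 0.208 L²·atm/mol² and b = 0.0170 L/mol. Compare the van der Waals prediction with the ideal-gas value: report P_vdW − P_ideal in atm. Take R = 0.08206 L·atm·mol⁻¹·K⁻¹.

ΔP ≈ 3.00 atm

Ideal: P_ideal = nRT/V = (4.95)(0.08206)(615.1)/2.36 = 105.869 atm
vdW: P = nRT/(V − nb) − a n²/V² = 249.852/2.27585 − 5.09652/5.56960 = 109.784 − 0.915060 = 108.869 atm
ΔP = 108.869 − 105.869 = 3.00 atm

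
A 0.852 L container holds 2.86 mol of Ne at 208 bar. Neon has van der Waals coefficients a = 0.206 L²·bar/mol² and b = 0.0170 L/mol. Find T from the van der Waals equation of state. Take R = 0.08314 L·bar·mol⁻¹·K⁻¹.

T ≈ 710.6 K

T = (P + a n²/V²)(V − nb)/(nR)
P + a n²/V² = 208 + (0.206)(2.86)²/(0.852)² = 210.32 bar
V − nb = 0.852 − (2.86)(0.0170) = 0.80338 L
T = (210.32)(0.80338)/((2.86)(0.08314)) = 710.6 K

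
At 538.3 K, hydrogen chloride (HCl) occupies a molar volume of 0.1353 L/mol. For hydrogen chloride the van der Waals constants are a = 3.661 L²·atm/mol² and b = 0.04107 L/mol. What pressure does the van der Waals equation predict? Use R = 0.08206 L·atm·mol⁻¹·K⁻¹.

P ≈ 268.8 atm

P = RT/(V_m − b) − a/V_m²
RT/(V_m − b) = (0.08206)(538.3)/(0.1353 − 0.04107) = 44.173/0.094230 = 468.78 atm
a/V_m² = 3.661/(0.1353)² = 199.99 atm
P = 468.78 − 199.99 = 268.8 atm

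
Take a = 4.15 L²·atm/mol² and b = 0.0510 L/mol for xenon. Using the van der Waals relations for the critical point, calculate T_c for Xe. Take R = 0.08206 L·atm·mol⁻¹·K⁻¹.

For a van der Waals gas, T_c = 8a/(27Rb).
T_c = 8×4.15/(27×0.08206×0.0510) = 33.200/0.11300 = 293.8 K

T_c ≈ 293.8 K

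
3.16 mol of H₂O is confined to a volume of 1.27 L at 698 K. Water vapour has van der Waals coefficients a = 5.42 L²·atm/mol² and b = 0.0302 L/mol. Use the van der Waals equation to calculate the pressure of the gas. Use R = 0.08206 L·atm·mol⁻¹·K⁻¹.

P ≈ 120.5 atm

P = nRT/(V − nb) − a n²/V²
nRT/(V − nb) = (3.16)(0.08206)(698)/(1.27 − 3.16×0.0302) = 181.00/1.1746 = 154.10 atm
a n²/V² = (5.42)(3.16)²/(1.27)² = 33.556 atm
P = 154.10 − 33.556 = 120.5 atm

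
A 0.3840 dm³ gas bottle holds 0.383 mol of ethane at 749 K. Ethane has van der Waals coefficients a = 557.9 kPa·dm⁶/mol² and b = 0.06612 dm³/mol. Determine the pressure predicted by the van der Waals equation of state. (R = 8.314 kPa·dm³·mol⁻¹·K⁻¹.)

P = nRT/(V − nb) − a n²/V²
nRT/(V − nb) = (0.383)(8.314)(749)/(0.3840 − 0.383×0.06612) = 2385.0/0.35868 = 6649.4 kPa
a n²/V² = (557.9)(0.383)²/(0.3840)² = 555.00 kPa
P = 6649.4 − 555.00 = 6094 kPa

P ≈ 6094 kPa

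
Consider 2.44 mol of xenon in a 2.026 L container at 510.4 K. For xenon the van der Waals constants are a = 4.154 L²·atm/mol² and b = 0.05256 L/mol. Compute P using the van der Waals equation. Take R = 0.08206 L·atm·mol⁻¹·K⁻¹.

P ≈ 47.83 atm

P = nRT/(V − nb) − a n²/V²
nRT/(V − nb) = (2.44)(0.08206)(510.4)/(2.026 − 2.44×0.05256) = 102.20/1.8978 = 53.852 atm
a n²/V² = (4.154)(2.44)²/(2.026)² = 6.0251 atm
P = 53.852 − 6.0251 = 47.83 atm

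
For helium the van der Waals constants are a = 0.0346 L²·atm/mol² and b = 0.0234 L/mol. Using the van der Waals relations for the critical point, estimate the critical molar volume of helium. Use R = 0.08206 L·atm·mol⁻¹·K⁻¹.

For a van der Waals gas, V_m,c = 3b.
V_m,c = 3×0.0234 = 0.07020 L/mol

V_m,c ≈ 0.07020 L/mol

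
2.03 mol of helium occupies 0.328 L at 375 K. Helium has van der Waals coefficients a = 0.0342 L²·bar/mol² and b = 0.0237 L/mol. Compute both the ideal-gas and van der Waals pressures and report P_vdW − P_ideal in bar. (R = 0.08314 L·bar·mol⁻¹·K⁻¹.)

Ideal: P_ideal = nRT/V = (2.03)(0.08314)(375)/0.328 = 192.958 bar
vdW: P = nRT/(V − nb) − a n²/V² = 63.2903/0.279889 − 0.140935/0.107584 = 226.126 − 1.31000 = 224.816 bar
ΔP = 224.816 − 192.958 = 31.86 bar

ΔP ≈ 31.86 bar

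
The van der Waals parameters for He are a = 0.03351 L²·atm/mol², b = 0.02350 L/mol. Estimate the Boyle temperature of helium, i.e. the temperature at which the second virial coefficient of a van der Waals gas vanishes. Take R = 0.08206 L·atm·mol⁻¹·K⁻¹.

For a van der Waals gas the second virial coefficient B₂ = b − a/(RT) vanishes at T_B = a/(Rb).
T_B = 0.03351/(0.08206×0.02350) = 0.03351/0.0019284 = 17.38 K

T_B ≈ 17.38 K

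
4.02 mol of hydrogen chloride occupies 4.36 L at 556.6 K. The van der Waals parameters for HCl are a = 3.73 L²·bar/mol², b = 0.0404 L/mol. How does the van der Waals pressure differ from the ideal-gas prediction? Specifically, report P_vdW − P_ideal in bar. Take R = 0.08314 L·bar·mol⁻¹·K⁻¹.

ΔP ≈ -1.520 bar

Ideal: P_ideal = nRT/V = (4.02)(0.08314)(556.6)/4.36 = 42.6671 bar
vdW: P = nRT/(V − nb) − a n²/V² = 186.028/4.19759 − 60.2783/19.0096 = 44.3178 − 3.17094 = 41.1469 bar
ΔP = 41.1469 − 42.6671 = -1.520 bar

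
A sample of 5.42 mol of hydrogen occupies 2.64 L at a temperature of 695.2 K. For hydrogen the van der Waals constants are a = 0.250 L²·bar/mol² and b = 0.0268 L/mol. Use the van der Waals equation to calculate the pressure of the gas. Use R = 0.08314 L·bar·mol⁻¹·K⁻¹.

P ≈ 124.5 bar

P = nRT/(V − nb) − a n²/V²
nRT/(V − nb) = (5.42)(0.08314)(695.2)/(2.64 − 5.42×0.0268) = 313.27/2.4947 = 125.57 bar
a n²/V² = (0.250)(5.42)²/(2.64)² = 1.0537 bar
P = 125.57 − 1.0537 = 124.5 bar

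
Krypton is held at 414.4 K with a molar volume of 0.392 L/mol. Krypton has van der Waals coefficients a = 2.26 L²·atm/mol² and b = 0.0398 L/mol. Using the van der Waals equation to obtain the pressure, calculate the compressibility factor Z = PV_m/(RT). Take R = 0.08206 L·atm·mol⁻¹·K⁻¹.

P = RT/(V_m − b) − a/V_m² = (0.08206)(414.4)/(0.392 − 0.0398) − 2.26/(0.392)²
  = 34.006/0.35220 − 14.707 = 96.553 − 14.707 = 81.846 atm
Z = PV_m/(RT) = (81.846)(0.392)/((0.08206)(414.4)) = 32.084/34.006 = 0.9435

Z ≈ 0.9435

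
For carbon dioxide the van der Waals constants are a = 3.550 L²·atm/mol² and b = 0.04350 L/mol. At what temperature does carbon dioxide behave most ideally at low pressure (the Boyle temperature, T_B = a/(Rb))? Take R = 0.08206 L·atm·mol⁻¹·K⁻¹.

T_B ≈ 994.5 K

For a van der Waals gas the second virial coefficient B₂ = b − a/(RT) vanishes at T_B = a/(Rb).
T_B = 3.550/(0.08206×0.04350) = 3.550/0.0035696 = 994.5 K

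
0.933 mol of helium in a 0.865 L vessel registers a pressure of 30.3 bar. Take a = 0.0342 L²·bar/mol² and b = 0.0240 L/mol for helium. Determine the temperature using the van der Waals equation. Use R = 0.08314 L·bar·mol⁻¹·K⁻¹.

T = (P + a n²/V²)(V − nb)/(nR)
P + a n²/V² = 30.3 + (0.0342)(0.933)²/(0.865)² = 30.340 bar
V − nb = 0.865 − (0.933)(0.0240) = 0.84261 L
T = (30.340)(0.84261)/((0.933)(0.08314)) = 329.6 K

T ≈ 329.6 K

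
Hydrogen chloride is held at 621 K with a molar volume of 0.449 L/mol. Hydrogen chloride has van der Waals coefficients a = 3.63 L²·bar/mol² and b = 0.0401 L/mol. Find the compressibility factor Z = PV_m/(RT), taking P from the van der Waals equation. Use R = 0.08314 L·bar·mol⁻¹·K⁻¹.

Z ≈ 0.9415

P = RT/(V_m − b) − a/V_m² = (0.08314)(621)/(0.449 − 0.0401) − 3.63/(0.449)²
  = 51.630/0.40890 − 18.006 = 126.27 − 18.006 = 108.26 bar
Z = PV_m/(RT) = (108.26)(0.449)/((0.08314)(621)) = 48.609/51.630 = 0.9415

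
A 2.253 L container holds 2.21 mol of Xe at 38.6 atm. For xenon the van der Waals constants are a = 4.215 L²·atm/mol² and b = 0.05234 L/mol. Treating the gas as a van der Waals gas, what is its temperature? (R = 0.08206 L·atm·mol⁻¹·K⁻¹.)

T ≈ 502.7 K

T = (P + a n²/V²)(V − nb)/(nR)
P + a n²/V² = 38.6 + (4.215)(2.21)²/(2.253)² = 42.656 atm
V − nb = 2.253 − (2.21)(0.05234) = 2.1373 L
T = (42.656)(2.1373)/((2.21)(0.08206)) = 502.7 K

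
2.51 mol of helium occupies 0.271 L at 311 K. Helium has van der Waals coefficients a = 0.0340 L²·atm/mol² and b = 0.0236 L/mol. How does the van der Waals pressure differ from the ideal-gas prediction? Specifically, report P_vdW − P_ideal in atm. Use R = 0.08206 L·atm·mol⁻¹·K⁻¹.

Ideal: P_ideal = nRT/V = (2.51)(0.08206)(311)/0.271 = 236.372 atm
vdW: P = nRT/(V − nb) − a n²/V² = 64.0569/0.211764 − 0.214203/0.0734410 = 302.492 − 2.91667 = 299.575 atm
ΔP = 299.575 − 236.372 = 63.20 atm

ΔP ≈ 63.20 atm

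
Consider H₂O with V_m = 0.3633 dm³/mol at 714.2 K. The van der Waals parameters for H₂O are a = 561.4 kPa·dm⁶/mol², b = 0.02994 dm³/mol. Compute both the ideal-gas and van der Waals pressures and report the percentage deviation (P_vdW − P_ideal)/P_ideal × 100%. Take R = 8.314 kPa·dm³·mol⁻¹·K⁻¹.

-17.04 %

Ideal: P_ideal = RT/V_m = (8.314)(714.2)/0.3633 = 16344.2 kPa
vdW: P = RT/(V_m − b) − a/V_m² = 5937.86/0.333360 − 561.4/0.131987 = 17812.2 − 4253.45 = 13558.8 kPa
% deviation = (13558.8 − 16344.2)/16344.2 × 100% = -17.04%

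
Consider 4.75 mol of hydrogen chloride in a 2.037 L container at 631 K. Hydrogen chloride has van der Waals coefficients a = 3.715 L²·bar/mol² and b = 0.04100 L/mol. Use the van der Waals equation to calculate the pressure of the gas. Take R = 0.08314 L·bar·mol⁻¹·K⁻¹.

P ≈ 115.1 bar

P = nRT/(V − nb) − a n²/V²
nRT/(V − nb) = (4.75)(0.08314)(631)/(2.037 − 4.75×0.04100) = 249.19/1.8423 = 135.26 bar
a n²/V² = (3.715)(4.75)²/(2.037)² = 20.201 bar
P = 135.26 − 20.201 = 115.1 bar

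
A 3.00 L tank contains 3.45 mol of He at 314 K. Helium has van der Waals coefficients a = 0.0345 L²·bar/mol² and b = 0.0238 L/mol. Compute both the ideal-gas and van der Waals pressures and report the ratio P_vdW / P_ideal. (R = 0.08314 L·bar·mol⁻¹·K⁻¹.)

P_vdW / P_ideal ≈ 1.027

Ideal: P_ideal = nRT/V = (3.45)(0.08314)(314)/3.00 = 30.0219 bar
vdW: P = nRT/(V − nb) − a n²/V² = 90.0656/2.91789 − 0.410636/9.00000 = 30.8667 − 0.0456262 = 30.8211 bar
Ratio = 30.8211/30.0219 = 1.027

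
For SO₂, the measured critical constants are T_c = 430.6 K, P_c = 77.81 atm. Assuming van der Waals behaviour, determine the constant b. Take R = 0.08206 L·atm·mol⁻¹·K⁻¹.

b ≈ 0.05676 L/mol

From T_c = 8a/(27Rb) and P_c = a/(27b²): b = R T_c/(8 P_c).
b = (0.08206)(430.6)/(8×77.81) = 35.335/622.48 = 0.05676 L/mol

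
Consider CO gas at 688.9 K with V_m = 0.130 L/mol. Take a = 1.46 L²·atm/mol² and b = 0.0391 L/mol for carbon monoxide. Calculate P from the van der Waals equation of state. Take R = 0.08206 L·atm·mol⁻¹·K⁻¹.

P ≈ 535.5 atm

P = RT/(V_m − b) − a/V_m²
RT/(V_m − b) = (0.08206)(688.9)/(0.130 − 0.0391) = 56.531/0.090900 = 621.90 atm
a/V_m² = 1.46/(0.130)² = 86.391 atm
P = 621.90 − 86.391 = 535.5 atm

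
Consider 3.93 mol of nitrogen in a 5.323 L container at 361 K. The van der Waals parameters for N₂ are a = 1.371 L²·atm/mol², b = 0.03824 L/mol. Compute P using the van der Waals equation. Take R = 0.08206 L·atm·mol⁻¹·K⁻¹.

P ≈ 21.76 atm

P = nRT/(V − nb) − a n²/V²
nRT/(V − nb) = (3.93)(0.08206)(361)/(5.323 − 3.93×0.03824) = 116.42/5.1727 = 22.507 atm
a n²/V² = (1.371)(3.93)²/(5.323)² = 0.74733 atm
P = 22.507 − 0.74733 = 21.76 atm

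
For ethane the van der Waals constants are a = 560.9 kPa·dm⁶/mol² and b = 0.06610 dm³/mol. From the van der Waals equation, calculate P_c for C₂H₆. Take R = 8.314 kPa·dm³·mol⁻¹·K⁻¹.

P_c ≈ 4755 kPa

For a van der Waals gas, P_c = a/(27b²).
P_c = 560.9/(27×(0.06610)²) = 560.9/0.11797 = 4755 kPa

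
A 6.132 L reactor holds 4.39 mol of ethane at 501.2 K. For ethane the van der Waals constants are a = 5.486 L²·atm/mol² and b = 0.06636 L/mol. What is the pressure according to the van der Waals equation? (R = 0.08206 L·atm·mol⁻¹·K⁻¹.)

P = nRT/(V − nb) − a n²/V²
nRT/(V − nb) = (4.39)(0.08206)(501.2)/(6.132 − 4.39×0.06636) = 180.55/5.8407 = 30.912 atm
a n²/V² = (5.486)(4.39)²/(6.132)² = 2.8118 atm
P = 30.912 − 2.8118 = 28.10 atm

P ≈ 28.10 atm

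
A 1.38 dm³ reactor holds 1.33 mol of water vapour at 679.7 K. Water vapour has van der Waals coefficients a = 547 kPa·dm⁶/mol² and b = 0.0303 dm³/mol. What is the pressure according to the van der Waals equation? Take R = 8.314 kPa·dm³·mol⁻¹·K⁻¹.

P ≈ 5102 kPa

P = nRT/(V − nb) − a n²/V²
nRT/(V − nb) = (1.33)(8.314)(679.7)/(1.38 − 1.33×0.0303) = 7515.9/1.3397 = 5610.1 kPa
a n²/V² = (547)(1.33)²/(1.38)² = 508.08 kPa
P = 5610.1 − 508.08 = 5102 kPa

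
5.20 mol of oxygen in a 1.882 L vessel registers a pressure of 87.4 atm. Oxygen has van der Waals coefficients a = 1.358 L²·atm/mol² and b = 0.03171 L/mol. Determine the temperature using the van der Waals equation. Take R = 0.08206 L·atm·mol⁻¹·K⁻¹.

T ≈ 393.4 K

T = (P + a n²/V²)(V − nb)/(nR)
P + a n²/V² = 87.4 + (1.358)(5.20)²/(1.882)² = 97.767 atm
V − nb = 1.882 − (5.20)(0.03171) = 1.7171 L
T = (97.767)(1.7171)/((5.20)(0.08206)) = 393.4 K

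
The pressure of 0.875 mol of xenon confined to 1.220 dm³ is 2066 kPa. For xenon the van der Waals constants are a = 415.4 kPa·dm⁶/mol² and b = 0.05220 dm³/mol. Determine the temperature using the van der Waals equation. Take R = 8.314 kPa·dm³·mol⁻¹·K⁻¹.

T ≈ 368.0 K

T = (P + a n²/V²)(V − nb)/(nR)
P + a n²/V² = 2066 + (415.4)(0.875)²/(1.220)² = 2279.7 kPa
V − nb = 1.220 − (0.875)(0.05220) = 1.1743 dm³
T = (2279.7)(1.1743)/((0.875)(8.314)) = 368.0 K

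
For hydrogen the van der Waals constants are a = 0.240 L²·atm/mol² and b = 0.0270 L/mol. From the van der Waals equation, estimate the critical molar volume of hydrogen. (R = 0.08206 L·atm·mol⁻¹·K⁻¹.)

For a van der Waals gas, V_m,c = 3b.
V_m,c = 3×0.0270 = 0.08100 L/mol

V_m,c ≈ 0.08100 L/mol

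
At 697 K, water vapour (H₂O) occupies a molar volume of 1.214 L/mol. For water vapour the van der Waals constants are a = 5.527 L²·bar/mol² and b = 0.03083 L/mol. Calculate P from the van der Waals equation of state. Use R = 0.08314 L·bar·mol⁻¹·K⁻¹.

P = RT/(V_m − b) − a/V_m²
RT/(V_m − b) = (0.08314)(697)/(1.214 − 0.03083) = 57.949/1.1832 = 48.977 bar
a/V_m² = 5.527/(1.214)² = 3.7502 bar
P = 48.977 − 3.7502 = 45.23 bar

P ≈ 45.23 bar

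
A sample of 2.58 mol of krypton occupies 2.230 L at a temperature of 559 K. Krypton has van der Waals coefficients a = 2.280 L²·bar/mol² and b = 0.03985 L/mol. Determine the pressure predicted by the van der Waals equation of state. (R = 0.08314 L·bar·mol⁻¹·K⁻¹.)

P = nRT/(V − nb) − a n²/V²
nRT/(V − nb) = (2.58)(0.08314)(559)/(2.230 − 2.58×0.03985) = 119.91/2.1272 = 56.370 bar
a n²/V² = (2.280)(2.58)²/(2.230)² = 3.0519 bar
P = 56.370 − 3.0519 = 53.32 bar

P ≈ 53.32 bar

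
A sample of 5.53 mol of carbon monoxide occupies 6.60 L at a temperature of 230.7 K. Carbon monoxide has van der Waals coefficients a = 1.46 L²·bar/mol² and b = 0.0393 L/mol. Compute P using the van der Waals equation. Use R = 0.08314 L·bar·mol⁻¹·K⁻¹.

P = nRT/(V − nb) − a n²/V²
nRT/(V − nb) = (5.53)(0.08314)(230.7)/(6.60 − 5.53×0.0393) = 106.07/6.3827 = 16.618 bar
a n²/V² = (1.46)(5.53)²/(6.60)² = 1.0250 bar
P = 16.618 − 1.0250 = 15.59 bar

P ≈ 15.59 bar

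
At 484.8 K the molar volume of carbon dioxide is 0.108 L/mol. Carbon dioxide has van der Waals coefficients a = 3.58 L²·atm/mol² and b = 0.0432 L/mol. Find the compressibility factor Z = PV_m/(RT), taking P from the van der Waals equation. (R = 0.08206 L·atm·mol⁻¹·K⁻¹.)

Z ≈ 0.8334

P = RT/(V_m − b) − a/V_m² = (0.08206)(484.8)/(0.108 − 0.0432) − 3.58/(0.108)²
  = 39.783/0.064800 − 306.93 = 613.94 − 306.93 = 307.01 atm
Z = PV_m/(RT) = (307.01)(0.108)/((0.08206)(484.8)) = 33.157/39.783 = 0.8334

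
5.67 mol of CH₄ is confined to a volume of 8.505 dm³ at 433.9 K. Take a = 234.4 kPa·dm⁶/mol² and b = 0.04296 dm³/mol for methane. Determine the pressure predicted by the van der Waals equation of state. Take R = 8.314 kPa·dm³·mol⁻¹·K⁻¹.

P ≈ 2372 kPa

P = nRT/(V − nb) − a n²/V²
nRT/(V − nb) = (5.67)(8.314)(433.9)/(8.505 − 5.67×0.04296) = 20454/8.2614 = 2475.9 kPa
a n²/V² = (234.4)(5.67)²/(8.505)² = 104.18 kPa
P = 2475.9 − 104.18 = 2372 kPa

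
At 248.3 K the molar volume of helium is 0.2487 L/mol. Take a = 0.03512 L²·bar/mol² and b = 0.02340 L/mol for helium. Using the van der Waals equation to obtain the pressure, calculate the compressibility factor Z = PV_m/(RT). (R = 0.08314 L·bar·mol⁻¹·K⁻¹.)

P = RT/(V_m − b) − a/V_m² = (0.08314)(248.3)/(0.2487 − 0.02340) − 0.03512/(0.2487)²
  = 20.644/0.22530 − 0.56781 = 91.629 − 0.56781 = 91.061 bar
Z = PV_m/(RT) = (91.061)(0.2487)/((0.08314)(248.3)) = 22.647/20.644 = 1.097

Z ≈ 1.097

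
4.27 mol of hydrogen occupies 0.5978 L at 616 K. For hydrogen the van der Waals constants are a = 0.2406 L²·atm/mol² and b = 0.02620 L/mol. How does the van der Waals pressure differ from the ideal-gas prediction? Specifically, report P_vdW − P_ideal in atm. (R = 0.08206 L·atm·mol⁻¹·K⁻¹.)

Ideal: P_ideal = nRT/V = (4.27)(0.08206)(616)/0.5978 = 361.064 atm
vdW: P = nRT/(V − nb) − a n²/V² = 215.844/0.485926 − 4.38684/0.357365 = 444.191 − 12.2755 = 431.916 atm
ΔP = 431.916 − 361.064 = 70.85 atm

ΔP ≈ 70.85 atm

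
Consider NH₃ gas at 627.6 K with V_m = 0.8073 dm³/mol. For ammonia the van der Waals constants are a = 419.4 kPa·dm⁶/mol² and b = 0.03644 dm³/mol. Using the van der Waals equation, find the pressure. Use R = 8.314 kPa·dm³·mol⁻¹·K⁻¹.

P = RT/(V_m − b) − a/V_m²
RT/(V_m − b) = (8.314)(627.6)/(0.8073 − 0.03644) = 5217.9/0.77086 = 6768.9 kPa
a/V_m² = 419.4/(0.8073)² = 643.51 kPa
P = 6768.9 − 643.51 = 6125 kPa

P ≈ 6125 kPa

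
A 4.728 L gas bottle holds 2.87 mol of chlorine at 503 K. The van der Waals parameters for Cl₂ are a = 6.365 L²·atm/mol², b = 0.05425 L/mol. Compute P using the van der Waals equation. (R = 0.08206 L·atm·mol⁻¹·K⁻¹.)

P ≈ 23.56 atm

P = nRT/(V − nb) − a n²/V²
nRT/(V − nb) = (2.87)(0.08206)(503)/(4.728 − 2.87×0.05425) = 118.46/4.5723 = 25.908 atm
a n²/V² = (6.365)(2.87)²/(4.728)² = 2.3453 atm
P = 25.908 − 2.3453 = 23.56 atm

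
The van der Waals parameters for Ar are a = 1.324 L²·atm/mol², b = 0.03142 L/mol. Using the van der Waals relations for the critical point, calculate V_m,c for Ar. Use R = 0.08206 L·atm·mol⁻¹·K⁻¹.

V_m,c ≈ 0.09426 L/mol

For a van der Waals gas, V_m,c = 3b.
V_m,c = 3×0.03142 = 0.09426 L/mol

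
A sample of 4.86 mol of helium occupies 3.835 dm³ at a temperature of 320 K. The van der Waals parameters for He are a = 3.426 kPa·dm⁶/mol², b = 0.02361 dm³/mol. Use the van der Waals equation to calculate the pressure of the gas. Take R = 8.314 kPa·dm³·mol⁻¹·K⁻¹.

P = nRT/(V − nb) − a n²/V²
nRT/(V − nb) = (4.86)(8.314)(320)/(3.835 − 4.86×0.02361) = 12930/3.7203 = 3475.5 kPa
a n²/V² = (3.426)(4.86)²/(3.835)² = 5.5021 kPa
P = 3475.5 − 5.5021 = 3470 kPa

P ≈ 3470 kPa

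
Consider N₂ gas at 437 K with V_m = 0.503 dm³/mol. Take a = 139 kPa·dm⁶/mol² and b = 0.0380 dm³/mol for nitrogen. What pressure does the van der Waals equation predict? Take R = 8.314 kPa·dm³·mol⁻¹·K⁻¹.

P ≈ 7264 kPa

P = RT/(V_m − b) − a/V_m²
RT/(V_m − b) = (8.314)(437)/(0.503 − 0.0380) = 3633.2/0.46500 = 7813.3 kPa
a/V_m² = 139/(0.503)² = 549.39 kPa
P = 7813.3 − 549.39 = 7264 kPa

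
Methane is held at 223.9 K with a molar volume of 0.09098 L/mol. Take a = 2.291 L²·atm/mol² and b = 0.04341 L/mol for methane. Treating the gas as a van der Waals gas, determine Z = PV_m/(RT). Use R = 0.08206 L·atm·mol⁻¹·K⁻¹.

P = RT/(V_m − b) − a/V_m² = (0.08206)(223.9)/(0.09098 − 0.04341) − 2.291/(0.09098)²
  = 18.373/0.047570 − 276.78 = 386.23 − 276.78 = 109.45 atm
Z = PV_m/(RT) = (109.45)(0.09098)/((0.08206)(223.9)) = 9.9578/18.373 = 0.5420

Z ≈ 0.5420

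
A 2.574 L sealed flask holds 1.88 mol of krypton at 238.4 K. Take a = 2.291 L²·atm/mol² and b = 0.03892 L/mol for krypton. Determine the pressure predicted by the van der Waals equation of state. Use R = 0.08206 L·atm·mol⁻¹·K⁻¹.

P ≈ 13.48 atm

P = nRT/(V − nb) − a n²/V²
nRT/(V − nb) = (1.88)(0.08206)(238.4)/(2.574 − 1.88×0.03892) = 36.779/2.5008 = 14.707 atm
a n²/V² = (2.291)(1.88)²/(2.574)² = 1.2221 atm
P = 14.707 − 1.2221 = 13.48 atm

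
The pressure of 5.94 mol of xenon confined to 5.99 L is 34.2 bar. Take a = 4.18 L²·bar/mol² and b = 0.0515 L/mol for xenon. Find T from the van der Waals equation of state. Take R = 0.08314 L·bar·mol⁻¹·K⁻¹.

T = (P + a n²/V²)(V − nb)/(nR)
P + a n²/V² = 34.2 + (4.18)(5.94)²/(5.99)² = 38.311 bar
V − nb = 5.99 − (5.94)(0.0515) = 5.6841 L
T = (38.311)(5.6841)/((5.94)(0.08314)) = 440.9 K

T ≈ 440.9 K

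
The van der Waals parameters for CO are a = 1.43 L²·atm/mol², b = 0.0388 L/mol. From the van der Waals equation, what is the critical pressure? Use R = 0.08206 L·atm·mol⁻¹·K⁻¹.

For a van der Waals gas, P_c = a/(27b²).
P_c = 1.43/(27×(0.0388)²) = 1.43/0.040647 = 35.18 atm

P_c ≈ 35.18 atm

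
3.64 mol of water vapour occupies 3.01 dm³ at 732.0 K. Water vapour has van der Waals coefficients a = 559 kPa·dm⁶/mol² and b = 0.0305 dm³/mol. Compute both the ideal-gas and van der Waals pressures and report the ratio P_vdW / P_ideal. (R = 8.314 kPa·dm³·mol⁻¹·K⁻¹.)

P_vdW / P_ideal ≈ 0.9272

Ideal: P_ideal = nRT/V = (3.64)(8.314)(732.0)/3.01 = 7359.63 kPa
vdW: P = nRT/(V − nb) − a n²/V² = 22152.5/2.89898 − 7406.53/9.06010 = 7641.48 − 817.489 = 6823.99 kPa
Ratio = 6823.99/7359.63 = 0.9272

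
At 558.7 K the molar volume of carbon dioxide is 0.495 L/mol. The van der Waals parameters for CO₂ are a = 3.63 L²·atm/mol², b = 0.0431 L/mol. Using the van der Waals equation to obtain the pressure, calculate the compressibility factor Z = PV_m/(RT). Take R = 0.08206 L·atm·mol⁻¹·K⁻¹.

P = RT/(V_m − b) − a/V_m² = (0.08206)(558.7)/(0.495 − 0.0431) − 3.63/(0.495)²
  = 45.847/0.45190 − 14.815 = 101.45 − 14.815 = 86.64 atm
Z = PV_m/(RT) = (86.64)(0.495)/((0.08206)(558.7)) = 42.887/45.847 = 0.9354

Z ≈ 0.9354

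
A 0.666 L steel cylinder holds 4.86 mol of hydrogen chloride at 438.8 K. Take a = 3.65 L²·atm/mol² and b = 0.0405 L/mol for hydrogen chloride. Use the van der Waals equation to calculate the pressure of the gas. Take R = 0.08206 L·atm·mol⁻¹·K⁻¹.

P = nRT/(V − nb) − a n²/V²
nRT/(V − nb) = (4.86)(0.08206)(438.8)/(0.666 − 4.86×0.0405) = 175.00/0.46917 = 373.00 atm
a n²/V² = (3.65)(4.86)²/(0.666)² = 194.36 atm
P = 373.00 − 194.36 = 178.6 atm

P ≈ 178.6 atm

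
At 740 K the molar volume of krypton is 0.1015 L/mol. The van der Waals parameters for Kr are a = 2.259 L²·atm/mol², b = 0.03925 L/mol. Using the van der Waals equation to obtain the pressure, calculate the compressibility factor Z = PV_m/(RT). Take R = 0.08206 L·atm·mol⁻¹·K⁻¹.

Z ≈ 1.264

P = RT/(V_m − b) − a/V_m² = (0.08206)(740)/(0.1015 − 0.03925) − 2.259/(0.1015)²
  = 60.724/0.062250 − 219.27 = 975.49 − 219.27 = 756.22 atm
Z = PV_m/(RT) = (756.22)(0.1015)/((0.08206)(740)) = 76.756/60.724 = 1.264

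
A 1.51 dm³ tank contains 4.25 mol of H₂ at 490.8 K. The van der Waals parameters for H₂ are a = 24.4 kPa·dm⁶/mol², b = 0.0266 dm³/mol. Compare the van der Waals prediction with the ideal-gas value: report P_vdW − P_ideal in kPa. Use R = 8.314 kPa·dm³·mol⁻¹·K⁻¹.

ΔP ≈ 736 kPa

Ideal: P_ideal = nRT/V = (4.25)(8.314)(490.8)/1.51 = 11484.9 kPa
vdW: P = nRT/(V − nb) − a n²/V² = 17342.2/1.39695 − 440.725/2.28010 = 12414.3 − 193.292 = 12221.0 kPa
ΔP = 12221.0 − 11484.9 = 736 kPa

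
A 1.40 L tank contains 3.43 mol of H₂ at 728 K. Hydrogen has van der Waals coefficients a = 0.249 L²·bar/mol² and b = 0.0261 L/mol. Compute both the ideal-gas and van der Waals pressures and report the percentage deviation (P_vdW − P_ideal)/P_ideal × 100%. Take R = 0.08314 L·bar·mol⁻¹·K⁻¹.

5.82 %

Ideal: P_ideal = nRT/V = (3.43)(0.08314)(728)/1.40 = 148.289 bar
vdW: P = nRT/(V − nb) − a n²/V² = 207.604/1.31048 − 2.92946/1.96000 = 158.418 − 1.49462 = 156.923 bar
% deviation = (156.923 − 148.289)/148.289 × 100% = 5.82%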